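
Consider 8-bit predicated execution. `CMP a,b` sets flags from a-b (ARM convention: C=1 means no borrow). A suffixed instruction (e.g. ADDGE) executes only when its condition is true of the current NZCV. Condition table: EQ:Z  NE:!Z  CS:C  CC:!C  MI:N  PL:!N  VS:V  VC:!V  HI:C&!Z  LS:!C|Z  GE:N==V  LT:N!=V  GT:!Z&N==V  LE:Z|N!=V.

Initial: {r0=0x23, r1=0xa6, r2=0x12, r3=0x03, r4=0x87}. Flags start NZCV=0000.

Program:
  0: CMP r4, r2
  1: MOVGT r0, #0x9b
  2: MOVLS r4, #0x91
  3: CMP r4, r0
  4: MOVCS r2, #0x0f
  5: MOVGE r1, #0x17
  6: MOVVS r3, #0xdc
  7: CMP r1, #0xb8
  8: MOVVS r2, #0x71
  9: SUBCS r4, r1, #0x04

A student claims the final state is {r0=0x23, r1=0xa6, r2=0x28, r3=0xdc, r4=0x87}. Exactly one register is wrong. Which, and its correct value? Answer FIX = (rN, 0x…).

0: ✓ CMP  NZCV=0011
1: · MOVGT
2: · MOVLS
3: ✓ CMP  NZCV=0011
4: ✓ MOVCS  r2←0x0f
5: · MOVGE
6: ✓ MOVVS  r3←0xdc
7: ✓ CMP  NZCV=1000
8: · MOVVS
9: · SUBCS

FIX = (r2, 0x0f)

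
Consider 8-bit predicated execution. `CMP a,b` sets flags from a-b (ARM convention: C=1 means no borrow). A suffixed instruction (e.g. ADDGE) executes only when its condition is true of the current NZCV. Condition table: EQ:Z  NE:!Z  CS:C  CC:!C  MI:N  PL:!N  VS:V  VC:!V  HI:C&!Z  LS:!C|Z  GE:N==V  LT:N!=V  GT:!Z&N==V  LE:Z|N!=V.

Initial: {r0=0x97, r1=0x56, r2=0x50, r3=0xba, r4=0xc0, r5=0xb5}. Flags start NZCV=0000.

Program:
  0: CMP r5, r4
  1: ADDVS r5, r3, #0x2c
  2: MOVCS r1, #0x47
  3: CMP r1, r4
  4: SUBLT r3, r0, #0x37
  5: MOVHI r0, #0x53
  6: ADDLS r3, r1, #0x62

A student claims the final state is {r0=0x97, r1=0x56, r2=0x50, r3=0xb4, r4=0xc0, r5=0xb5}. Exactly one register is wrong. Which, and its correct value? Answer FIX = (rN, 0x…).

0: ✓ CMP  NZCV=1000
1: · ADDVS
2: · MOVCS
3: ✓ CMP  NZCV=1001
4: · SUBLT
5: · MOVHI
6: ✓ ADDLS  r3←0xb8

FIX = (r3, 0xb8)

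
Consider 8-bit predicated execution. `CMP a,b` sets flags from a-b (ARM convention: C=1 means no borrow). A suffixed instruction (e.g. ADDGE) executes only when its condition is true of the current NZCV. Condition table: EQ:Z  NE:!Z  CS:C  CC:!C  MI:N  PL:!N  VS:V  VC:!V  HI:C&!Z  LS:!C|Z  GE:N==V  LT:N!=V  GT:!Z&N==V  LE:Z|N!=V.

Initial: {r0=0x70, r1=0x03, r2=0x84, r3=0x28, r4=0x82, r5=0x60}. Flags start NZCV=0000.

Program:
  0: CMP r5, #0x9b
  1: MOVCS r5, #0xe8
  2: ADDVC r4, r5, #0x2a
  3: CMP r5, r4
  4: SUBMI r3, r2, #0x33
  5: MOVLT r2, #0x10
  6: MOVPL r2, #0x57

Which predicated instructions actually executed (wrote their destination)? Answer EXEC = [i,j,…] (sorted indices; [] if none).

EXEC = [4]

0: ✓ CMP  NZCV=1001
1: · MOVCS
2: · ADDVC
3: ✓ CMP  NZCV=1001
4: ✓ SUBMI  r3←0x51
5: · MOVLT
6: · MOVPL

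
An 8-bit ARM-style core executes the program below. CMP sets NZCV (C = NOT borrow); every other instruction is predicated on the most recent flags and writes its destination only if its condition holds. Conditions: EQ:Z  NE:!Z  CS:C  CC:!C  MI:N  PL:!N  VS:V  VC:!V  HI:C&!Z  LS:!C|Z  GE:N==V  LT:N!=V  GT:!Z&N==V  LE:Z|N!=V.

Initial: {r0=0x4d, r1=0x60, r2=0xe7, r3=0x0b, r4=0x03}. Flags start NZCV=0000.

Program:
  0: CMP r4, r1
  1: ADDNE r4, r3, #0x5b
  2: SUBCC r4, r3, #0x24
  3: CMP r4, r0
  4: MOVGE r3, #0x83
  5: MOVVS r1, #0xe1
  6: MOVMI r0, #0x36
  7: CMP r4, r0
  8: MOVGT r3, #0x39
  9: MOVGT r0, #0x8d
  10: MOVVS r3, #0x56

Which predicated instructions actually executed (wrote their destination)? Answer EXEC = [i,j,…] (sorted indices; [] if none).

EXEC = [1,2,6]

[0] flags=1000 → (cmp)
[1] flags=1000 NE?T → r4=0x66
[2] flags=1000 CC?T → r4=0xe7
[3] flags=1010 → (cmp)
[4] flags=1010 GE?F → skip
[5] flags=1010 VS?F → skip
[6] flags=1010 MI?T → r0=0x36
[7] flags=1010 → (cmp)
[8] flags=1010 GT?F → skip
[9] flags=1010 GT?F → skip
[10] flags=1010 VS?F → skip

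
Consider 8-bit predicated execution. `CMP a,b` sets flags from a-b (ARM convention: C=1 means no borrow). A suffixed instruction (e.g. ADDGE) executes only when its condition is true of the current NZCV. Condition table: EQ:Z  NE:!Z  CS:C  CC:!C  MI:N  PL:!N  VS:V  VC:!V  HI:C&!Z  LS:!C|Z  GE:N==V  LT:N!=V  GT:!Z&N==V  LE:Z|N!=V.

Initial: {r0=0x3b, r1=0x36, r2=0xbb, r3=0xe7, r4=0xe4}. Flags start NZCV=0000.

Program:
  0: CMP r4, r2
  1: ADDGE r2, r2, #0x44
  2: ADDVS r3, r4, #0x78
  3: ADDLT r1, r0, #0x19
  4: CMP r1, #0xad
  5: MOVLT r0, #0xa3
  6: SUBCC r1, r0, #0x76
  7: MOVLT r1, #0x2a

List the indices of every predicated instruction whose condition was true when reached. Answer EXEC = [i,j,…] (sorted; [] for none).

0: ✓ CMP  NZCV=0010
1: ✓ ADDGE  r2←0xff
2: · ADDVS
3: · ADDLT
4: ✓ CMP  NZCV=1001
5: · MOVLT
6: ✓ SUBCC  r1←0xc5
7: · MOVLT

EXEC = [1,6]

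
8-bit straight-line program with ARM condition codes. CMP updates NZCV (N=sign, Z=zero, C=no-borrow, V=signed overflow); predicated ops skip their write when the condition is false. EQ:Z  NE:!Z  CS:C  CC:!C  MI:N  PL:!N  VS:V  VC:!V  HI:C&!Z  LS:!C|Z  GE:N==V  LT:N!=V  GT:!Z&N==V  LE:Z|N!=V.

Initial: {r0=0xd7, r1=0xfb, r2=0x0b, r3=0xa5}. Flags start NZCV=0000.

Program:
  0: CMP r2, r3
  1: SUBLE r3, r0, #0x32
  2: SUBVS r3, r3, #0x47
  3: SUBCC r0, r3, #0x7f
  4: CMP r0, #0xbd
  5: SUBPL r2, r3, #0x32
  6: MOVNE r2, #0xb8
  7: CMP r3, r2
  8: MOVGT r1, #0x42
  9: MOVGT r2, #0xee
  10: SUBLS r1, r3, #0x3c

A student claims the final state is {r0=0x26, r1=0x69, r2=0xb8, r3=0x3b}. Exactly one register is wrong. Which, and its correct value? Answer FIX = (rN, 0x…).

0: ✓ CMP  NZCV=0000
1: · SUBLE
2: · SUBVS
3: ✓ SUBCC  r0←0x26
4: ✓ CMP  NZCV=0000
5: ✓ SUBPL  r2←0x73
6: ✓ MOVNE  r2←0xb8
7: ✓ CMP  NZCV=1000
8: · MOVGT
9: · MOVGT
10: ✓ SUBLS  r1←0x69

FIX = (r3, 0xa5)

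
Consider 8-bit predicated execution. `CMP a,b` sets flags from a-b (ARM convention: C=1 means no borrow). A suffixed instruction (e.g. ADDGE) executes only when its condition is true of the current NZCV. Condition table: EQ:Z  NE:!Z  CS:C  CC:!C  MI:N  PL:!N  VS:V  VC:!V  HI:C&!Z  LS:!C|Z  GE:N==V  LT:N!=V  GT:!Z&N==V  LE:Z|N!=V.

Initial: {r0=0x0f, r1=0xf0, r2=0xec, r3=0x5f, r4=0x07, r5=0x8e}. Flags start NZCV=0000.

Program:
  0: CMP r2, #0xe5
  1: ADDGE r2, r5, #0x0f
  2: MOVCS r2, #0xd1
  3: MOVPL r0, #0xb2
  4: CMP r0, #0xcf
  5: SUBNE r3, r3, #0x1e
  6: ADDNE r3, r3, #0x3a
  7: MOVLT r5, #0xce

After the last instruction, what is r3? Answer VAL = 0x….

[0] flags=0010 → (cmp)
[1] flags=0010 GE?T → r2=0x9d
[2] flags=0010 CS?T → r2=0xd1
[3] flags=0010 PL?T → r0=0xb2
[4] flags=1000 → (cmp)
[5] flags=1000 NE?T → r3=0x41
[6] flags=1000 NE?T → r3=0x7b
[7] flags=1000 LT?T → r5=0xce

VAL = 0x7b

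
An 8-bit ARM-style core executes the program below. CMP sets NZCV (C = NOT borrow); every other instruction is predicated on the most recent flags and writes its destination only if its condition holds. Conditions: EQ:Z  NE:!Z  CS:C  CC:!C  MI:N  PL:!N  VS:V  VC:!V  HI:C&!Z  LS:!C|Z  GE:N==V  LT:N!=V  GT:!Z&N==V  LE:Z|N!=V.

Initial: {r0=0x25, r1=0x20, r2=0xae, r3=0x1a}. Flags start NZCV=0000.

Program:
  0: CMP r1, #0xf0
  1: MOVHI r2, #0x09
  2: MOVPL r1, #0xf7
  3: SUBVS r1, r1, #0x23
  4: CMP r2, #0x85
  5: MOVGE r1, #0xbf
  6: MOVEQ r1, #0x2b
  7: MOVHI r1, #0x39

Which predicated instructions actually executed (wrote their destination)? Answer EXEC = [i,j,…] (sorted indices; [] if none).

[0] flags=0000 → (cmp)
[1] flags=0000 HI?F → skip
[2] flags=0000 PL?T → r1=0xf7
[3] flags=0000 VS?F → skip
[4] flags=0010 → (cmp)
[5] flags=0010 GE?T → r1=0xbf
[6] flags=0010 EQ?F → skip
[7] flags=0010 HI?T → r1=0x39

EXEC = [2,5,7]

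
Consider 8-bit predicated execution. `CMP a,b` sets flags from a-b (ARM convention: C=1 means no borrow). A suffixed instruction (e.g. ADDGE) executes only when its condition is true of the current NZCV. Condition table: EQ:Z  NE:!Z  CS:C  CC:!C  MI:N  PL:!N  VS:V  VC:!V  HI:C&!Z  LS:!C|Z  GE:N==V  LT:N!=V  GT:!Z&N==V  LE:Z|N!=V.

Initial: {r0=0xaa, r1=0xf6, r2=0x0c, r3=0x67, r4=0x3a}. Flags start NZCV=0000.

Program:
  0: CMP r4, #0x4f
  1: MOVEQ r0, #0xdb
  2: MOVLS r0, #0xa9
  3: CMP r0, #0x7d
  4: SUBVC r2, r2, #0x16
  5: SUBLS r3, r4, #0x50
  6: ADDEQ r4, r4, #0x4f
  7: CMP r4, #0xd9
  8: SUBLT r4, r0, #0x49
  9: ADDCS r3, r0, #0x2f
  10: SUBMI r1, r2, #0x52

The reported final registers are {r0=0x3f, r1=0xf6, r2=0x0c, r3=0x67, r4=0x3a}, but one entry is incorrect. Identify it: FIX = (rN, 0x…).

0: ✓ CMP  NZCV=1000
1: · MOVEQ
2: ✓ MOVLS  r0←0xa9
3: ✓ CMP  NZCV=0011
4: · SUBVC
5: · SUBLS
6: · ADDEQ
7: ✓ CMP  NZCV=0000
8: · SUBLT
9: · ADDCS
10: · SUBMI

FIX = (r0, 0xa9)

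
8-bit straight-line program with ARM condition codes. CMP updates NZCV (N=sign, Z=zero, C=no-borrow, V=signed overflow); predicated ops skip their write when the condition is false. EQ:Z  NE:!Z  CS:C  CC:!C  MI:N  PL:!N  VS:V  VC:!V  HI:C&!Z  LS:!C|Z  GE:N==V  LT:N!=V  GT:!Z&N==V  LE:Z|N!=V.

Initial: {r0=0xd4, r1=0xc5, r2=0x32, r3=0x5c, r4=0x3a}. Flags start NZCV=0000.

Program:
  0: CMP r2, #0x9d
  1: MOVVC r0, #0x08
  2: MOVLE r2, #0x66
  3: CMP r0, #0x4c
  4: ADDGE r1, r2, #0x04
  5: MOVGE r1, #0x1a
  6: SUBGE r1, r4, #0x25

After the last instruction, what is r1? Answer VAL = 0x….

[0] flags=1001 → (cmp)
[1] flags=1001 VC?F → skip
[2] flags=1001 LE?F → skip
[3] flags=1010 → (cmp)
[4] flags=1010 GE?F → skip
[5] flags=1010 GE?F → skip
[6] flags=1010 GE?F → skip

VAL = 0xc5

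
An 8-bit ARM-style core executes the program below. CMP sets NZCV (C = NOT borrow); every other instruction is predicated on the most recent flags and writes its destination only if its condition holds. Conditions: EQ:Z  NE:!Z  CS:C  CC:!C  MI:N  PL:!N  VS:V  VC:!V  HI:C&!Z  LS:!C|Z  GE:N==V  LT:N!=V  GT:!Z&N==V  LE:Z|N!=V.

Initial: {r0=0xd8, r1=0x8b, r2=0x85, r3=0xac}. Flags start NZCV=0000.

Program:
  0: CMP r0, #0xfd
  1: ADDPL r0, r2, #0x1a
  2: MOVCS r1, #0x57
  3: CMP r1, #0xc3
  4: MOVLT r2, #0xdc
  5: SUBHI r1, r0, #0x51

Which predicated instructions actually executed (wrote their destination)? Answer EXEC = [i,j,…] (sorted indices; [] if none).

EXEC = [4]

[0] flags=1000 → (cmp)
[1] flags=1000 PL?F → skip
[2] flags=1000 CS?F → skip
[3] flags=1000 → (cmp)
[4] flags=1000 LT?T → r2=0xdc
[5] flags=1000 HI?F → skip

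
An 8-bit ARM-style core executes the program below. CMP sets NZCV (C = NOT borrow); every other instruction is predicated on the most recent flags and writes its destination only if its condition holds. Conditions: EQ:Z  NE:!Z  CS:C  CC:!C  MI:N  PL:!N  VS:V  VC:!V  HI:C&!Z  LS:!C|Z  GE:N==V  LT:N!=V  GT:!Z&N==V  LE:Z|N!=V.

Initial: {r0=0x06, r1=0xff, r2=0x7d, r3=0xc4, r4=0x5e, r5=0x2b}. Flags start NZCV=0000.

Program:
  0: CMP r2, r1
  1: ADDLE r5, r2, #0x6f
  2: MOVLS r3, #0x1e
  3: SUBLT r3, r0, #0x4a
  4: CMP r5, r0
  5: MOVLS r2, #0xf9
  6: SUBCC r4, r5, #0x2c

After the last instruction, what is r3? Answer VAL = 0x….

[0] flags=0000 → (cmp)
[1] flags=0000 LE?F → skip
[2] flags=0000 LS?T → r3=0x1e
[3] flags=0000 LT?F → skip
[4] flags=0010 → (cmp)
[5] flags=0010 LS?F → skip
[6] flags=0010 CC?F → skip

VAL = 0x1e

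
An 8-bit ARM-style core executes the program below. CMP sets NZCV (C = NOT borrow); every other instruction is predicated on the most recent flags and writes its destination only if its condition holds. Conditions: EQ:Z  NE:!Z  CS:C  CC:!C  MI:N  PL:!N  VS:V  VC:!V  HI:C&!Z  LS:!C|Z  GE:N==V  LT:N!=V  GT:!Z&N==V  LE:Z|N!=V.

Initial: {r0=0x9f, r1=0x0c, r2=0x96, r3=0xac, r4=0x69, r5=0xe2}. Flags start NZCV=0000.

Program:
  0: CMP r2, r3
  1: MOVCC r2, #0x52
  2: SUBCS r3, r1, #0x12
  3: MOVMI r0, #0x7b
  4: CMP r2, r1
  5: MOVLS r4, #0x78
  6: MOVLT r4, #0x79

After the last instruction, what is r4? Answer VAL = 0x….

VAL = 0x69

[0] flags=1000 → (cmp)
[1] flags=1000 CC?T → r2=0x52
[2] flags=1000 CS?F → skip
[3] flags=1000 MI?T → r0=0x7b
[4] flags=0010 → (cmp)
[5] flags=0010 LS?F → skip
[6] flags=0010 LT?F → skip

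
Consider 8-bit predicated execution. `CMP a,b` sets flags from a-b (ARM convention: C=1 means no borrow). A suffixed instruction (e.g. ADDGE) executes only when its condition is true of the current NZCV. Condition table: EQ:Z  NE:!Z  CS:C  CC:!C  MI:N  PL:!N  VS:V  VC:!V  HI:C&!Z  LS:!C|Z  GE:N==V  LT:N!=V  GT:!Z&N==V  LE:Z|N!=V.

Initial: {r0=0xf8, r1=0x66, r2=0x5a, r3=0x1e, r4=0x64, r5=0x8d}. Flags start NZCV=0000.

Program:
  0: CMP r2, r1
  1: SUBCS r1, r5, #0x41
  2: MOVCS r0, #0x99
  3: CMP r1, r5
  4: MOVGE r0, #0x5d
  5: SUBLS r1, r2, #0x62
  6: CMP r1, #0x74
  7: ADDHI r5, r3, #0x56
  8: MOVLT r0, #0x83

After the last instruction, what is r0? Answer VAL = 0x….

VAL = 0x83

0: ✓ CMP  NZCV=1000
1: · SUBCS
2: · MOVCS
3: ✓ CMP  NZCV=1001
4: ✓ MOVGE  r0←0x5d
5: ✓ SUBLS  r1←0xf8
6: ✓ CMP  NZCV=1010
7: ✓ ADDHI  r5←0x74
8: ✓ MOVLT  r0←0x83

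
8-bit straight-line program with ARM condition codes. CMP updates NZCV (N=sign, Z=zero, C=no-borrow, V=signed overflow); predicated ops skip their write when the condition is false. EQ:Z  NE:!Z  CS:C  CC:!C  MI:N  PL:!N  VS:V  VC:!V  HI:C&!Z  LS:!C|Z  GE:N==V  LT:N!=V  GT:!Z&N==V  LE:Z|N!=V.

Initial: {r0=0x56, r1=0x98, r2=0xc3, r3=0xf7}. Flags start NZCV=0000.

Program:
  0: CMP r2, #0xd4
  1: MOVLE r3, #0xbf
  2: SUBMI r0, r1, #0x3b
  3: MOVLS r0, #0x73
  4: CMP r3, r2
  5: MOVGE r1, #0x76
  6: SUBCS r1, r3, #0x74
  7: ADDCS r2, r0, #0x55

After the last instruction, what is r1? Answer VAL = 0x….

VAL = 0x98

0: ✓ CMP  NZCV=1000
1: ✓ MOVLE  r3←0xbf
2: ✓ SUBMI  r0←0x5d
3: ✓ MOVLS  r0←0x73
4: ✓ CMP  NZCV=1000
5: · MOVGE
6: · SUBCS
7: · ADDCS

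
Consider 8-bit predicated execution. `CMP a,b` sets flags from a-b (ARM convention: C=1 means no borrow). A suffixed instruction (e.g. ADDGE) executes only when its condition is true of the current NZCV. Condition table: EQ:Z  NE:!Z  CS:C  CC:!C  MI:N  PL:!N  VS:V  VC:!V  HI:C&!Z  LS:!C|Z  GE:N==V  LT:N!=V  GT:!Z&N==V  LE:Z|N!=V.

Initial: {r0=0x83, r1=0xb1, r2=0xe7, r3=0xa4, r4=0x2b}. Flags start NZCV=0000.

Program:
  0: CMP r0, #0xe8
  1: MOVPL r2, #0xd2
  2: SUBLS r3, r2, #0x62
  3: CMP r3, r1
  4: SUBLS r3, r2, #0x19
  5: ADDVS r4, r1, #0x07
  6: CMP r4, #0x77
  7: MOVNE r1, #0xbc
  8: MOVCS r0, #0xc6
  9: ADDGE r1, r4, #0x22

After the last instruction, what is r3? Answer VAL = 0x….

VAL = 0xce

0: ✓ CMP  NZCV=1000
1: · MOVPL
2: ✓ SUBLS  r3←0x85
3: ✓ CMP  NZCV=1000
4: ✓ SUBLS  r3←0xce
5: · ADDVS
6: ✓ CMP  NZCV=1000
7: ✓ MOVNE  r1←0xbc
8: · MOVCS
9: · ADDGE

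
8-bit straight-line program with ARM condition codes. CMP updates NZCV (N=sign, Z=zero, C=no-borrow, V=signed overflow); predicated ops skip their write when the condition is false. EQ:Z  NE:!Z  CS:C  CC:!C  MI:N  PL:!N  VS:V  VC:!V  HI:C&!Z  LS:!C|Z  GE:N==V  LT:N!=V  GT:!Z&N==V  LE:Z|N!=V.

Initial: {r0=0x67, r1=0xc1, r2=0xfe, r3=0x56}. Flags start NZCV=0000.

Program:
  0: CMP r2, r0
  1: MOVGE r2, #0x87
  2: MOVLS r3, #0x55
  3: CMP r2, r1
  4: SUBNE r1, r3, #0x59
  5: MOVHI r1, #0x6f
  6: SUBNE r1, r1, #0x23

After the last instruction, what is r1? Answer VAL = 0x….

0: ✓ CMP  NZCV=1010
1: · MOVGE
2: · MOVLS
3: ✓ CMP  NZCV=0010
4: ✓ SUBNE  r1←0xfd
5: ✓ MOVHI  r1←0x6f
6: ✓ SUBNE  r1←0x4c

VAL = 0x4c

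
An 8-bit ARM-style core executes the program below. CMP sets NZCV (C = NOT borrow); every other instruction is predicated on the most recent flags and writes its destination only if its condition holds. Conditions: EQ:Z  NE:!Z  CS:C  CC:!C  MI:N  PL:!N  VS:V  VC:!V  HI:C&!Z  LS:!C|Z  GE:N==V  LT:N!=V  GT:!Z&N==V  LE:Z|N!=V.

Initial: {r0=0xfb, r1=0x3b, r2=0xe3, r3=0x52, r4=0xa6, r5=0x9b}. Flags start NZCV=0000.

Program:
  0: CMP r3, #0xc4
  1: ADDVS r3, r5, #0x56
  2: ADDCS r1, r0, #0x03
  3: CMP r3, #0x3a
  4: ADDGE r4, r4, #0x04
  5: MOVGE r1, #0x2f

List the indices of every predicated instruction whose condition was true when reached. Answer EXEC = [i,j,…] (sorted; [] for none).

0: ✓ CMP  NZCV=1001
1: ✓ ADDVS  r3←0xf1
2: · ADDCS
3: ✓ CMP  NZCV=1010
4: · ADDGE
5: · MOVGE

EXEC = [1]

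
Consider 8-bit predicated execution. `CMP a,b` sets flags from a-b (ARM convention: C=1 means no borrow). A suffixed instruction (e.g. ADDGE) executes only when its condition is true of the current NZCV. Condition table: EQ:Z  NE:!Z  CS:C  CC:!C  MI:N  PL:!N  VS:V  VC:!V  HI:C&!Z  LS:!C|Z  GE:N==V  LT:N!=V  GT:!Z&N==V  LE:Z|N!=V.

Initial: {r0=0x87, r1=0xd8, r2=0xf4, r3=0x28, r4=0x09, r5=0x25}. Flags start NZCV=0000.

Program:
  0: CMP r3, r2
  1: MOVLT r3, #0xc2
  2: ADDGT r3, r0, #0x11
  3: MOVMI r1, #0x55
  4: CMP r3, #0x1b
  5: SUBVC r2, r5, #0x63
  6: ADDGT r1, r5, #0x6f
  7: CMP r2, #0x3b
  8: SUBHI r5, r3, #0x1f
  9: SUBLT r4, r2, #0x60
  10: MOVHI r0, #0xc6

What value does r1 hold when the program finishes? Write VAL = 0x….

0: ✓ CMP  NZCV=0000
1: · MOVLT
2: ✓ ADDGT  r3←0x98
3: · MOVMI
4: ✓ CMP  NZCV=0011
5: · SUBVC
6: · ADDGT
7: ✓ CMP  NZCV=1010
8: ✓ SUBHI  r5←0x79
9: ✓ SUBLT  r4←0x94
10: ✓ MOVHI  r0←0xc6

VAL = 0xd8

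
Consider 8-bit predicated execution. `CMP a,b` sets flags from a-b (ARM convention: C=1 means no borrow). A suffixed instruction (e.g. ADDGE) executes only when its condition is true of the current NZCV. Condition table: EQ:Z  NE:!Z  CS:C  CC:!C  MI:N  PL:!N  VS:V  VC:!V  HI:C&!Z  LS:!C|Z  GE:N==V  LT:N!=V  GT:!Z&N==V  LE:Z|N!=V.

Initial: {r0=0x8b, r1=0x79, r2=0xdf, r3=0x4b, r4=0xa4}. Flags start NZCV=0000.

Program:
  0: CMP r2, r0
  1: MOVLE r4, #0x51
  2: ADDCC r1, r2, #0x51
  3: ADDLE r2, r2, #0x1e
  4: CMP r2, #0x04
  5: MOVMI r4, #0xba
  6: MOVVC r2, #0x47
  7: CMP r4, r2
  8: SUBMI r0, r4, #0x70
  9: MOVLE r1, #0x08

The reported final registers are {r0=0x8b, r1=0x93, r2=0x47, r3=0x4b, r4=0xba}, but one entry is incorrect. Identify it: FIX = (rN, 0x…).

FIX = (r1, 0x08)

0: ✓ CMP  NZCV=0010
1: · MOVLE
2: · ADDCC
3: · ADDLE
4: ✓ CMP  NZCV=1010
5: ✓ MOVMI  r4←0xba
6: ✓ MOVVC  r2←0x47
7: ✓ CMP  NZCV=0011
8: · SUBMI
9: ✓ MOVLE  r1←0x08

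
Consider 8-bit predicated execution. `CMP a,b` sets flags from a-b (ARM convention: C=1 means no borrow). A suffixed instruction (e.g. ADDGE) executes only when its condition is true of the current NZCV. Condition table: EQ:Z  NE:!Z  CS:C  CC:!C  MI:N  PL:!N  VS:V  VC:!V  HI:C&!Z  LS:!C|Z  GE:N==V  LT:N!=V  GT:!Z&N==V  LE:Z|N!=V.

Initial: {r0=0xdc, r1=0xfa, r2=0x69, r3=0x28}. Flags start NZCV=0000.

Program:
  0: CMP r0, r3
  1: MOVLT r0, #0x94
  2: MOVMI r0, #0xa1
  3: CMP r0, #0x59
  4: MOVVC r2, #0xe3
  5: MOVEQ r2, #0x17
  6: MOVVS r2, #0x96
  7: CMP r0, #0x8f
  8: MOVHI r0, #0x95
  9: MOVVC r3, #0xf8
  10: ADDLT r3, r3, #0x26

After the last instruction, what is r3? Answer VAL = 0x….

VAL = 0xf8

0: ✓ CMP  NZCV=1010
1: ✓ MOVLT  r0←0x94
2: ✓ MOVMI  r0←0xa1
3: ✓ CMP  NZCV=0011
4: · MOVVC
5: · MOVEQ
6: ✓ MOVVS  r2←0x96
7: ✓ CMP  NZCV=0010
8: ✓ MOVHI  r0←0x95
9: ✓ MOVVC  r3←0xf8
10: · ADDLT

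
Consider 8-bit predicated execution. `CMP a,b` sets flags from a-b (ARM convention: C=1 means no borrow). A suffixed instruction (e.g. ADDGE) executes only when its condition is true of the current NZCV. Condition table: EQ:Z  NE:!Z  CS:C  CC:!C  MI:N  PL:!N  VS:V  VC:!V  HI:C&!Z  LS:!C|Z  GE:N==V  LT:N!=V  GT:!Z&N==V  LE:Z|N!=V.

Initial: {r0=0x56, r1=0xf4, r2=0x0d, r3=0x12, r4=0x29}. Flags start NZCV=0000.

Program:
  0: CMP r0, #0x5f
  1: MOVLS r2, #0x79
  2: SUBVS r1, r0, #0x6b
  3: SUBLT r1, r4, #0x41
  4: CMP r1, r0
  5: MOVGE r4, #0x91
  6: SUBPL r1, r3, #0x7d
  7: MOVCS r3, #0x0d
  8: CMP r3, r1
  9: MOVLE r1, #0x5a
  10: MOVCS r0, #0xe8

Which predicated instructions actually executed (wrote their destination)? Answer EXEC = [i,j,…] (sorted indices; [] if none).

0: ✓ CMP  NZCV=1000
1: ✓ MOVLS  r2←0x79
2: · SUBVS
3: ✓ SUBLT  r1←0xe8
4: ✓ CMP  NZCV=1010
5: · MOVGE
6: · SUBPL
7: ✓ MOVCS  r3←0x0d
8: ✓ CMP  NZCV=0000
9: · MOVLE
10: · MOVCS

EXEC = [1,3,7]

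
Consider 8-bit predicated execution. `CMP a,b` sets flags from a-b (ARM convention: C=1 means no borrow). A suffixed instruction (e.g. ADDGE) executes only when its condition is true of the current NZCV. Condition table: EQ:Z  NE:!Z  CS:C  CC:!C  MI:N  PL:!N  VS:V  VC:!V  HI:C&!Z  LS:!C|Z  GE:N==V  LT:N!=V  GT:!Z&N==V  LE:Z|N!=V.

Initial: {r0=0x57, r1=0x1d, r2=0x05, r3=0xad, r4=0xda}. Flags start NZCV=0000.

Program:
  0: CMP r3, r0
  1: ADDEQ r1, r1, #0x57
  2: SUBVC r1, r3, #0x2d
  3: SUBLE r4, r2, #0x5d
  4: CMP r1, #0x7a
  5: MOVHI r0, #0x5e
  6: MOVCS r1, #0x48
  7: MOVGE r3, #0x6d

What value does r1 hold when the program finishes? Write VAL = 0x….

[0] flags=0011 → (cmp)
[1] flags=0011 EQ?F → skip
[2] flags=0011 VC?F → skip
[3] flags=0011 LE?T → r4=0xa8
[4] flags=1000 → (cmp)
[5] flags=1000 HI?F → skip
[6] flags=1000 CS?F → skip
[7] flags=1000 GE?F → skip

VAL = 0x1d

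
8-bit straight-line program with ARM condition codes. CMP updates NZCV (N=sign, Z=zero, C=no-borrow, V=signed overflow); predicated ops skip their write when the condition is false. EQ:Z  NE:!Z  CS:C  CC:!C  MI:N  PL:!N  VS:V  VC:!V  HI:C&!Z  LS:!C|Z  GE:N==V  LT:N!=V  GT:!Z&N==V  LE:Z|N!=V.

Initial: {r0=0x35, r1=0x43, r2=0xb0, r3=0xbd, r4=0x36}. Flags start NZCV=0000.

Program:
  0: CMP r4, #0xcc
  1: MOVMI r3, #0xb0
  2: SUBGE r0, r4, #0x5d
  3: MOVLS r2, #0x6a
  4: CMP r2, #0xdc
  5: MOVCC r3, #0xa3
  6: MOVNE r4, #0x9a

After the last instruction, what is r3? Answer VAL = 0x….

VAL = 0xa3

0: ✓ CMP  NZCV=0000
1: · MOVMI
2: ✓ SUBGE  r0←0xd9
3: ✓ MOVLS  r2←0x6a
4: ✓ CMP  NZCV=1001
5: ✓ MOVCC  r3←0xa3
6: ✓ MOVNE  r4←0x9a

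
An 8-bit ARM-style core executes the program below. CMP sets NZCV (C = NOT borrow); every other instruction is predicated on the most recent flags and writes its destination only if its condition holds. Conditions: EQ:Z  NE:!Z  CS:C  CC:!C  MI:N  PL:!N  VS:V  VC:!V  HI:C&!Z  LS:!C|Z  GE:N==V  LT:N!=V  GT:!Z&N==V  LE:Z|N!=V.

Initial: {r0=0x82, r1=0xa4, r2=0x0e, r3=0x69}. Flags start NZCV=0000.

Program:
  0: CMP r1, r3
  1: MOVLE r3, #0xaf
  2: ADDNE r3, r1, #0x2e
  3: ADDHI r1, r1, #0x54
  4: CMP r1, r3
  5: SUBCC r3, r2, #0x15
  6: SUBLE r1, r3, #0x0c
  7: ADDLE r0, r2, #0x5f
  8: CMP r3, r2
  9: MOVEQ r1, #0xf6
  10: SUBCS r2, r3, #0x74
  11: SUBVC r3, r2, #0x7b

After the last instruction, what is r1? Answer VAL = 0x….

VAL = 0xf8

0: ✓ CMP  NZCV=0011
1: ✓ MOVLE  r3←0xaf
2: ✓ ADDNE  r3←0xd2
3: ✓ ADDHI  r1←0xf8
4: ✓ CMP  NZCV=0010
5: · SUBCC
6: · SUBLE
7: · ADDLE
8: ✓ CMP  NZCV=1010
9: · MOVEQ
10: ✓ SUBCS  r2←0x5e
11: ✓ SUBVC  r3←0xe3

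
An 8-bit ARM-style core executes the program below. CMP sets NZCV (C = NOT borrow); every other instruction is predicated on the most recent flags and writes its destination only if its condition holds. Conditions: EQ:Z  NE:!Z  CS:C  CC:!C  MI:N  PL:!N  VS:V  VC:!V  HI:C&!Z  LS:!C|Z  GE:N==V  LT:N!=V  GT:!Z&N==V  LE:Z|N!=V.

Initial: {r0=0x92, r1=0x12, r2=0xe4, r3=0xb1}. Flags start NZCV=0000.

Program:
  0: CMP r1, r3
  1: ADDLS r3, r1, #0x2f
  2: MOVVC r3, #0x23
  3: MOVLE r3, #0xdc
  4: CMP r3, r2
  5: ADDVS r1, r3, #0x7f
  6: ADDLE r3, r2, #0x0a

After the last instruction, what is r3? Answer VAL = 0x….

VAL = 0x23

0: ✓ CMP  NZCV=0000
1: ✓ ADDLS  r3←0x41
2: ✓ MOVVC  r3←0x23
3: · MOVLE
4: ✓ CMP  NZCV=0000
5: · ADDVS
6: · ADDLE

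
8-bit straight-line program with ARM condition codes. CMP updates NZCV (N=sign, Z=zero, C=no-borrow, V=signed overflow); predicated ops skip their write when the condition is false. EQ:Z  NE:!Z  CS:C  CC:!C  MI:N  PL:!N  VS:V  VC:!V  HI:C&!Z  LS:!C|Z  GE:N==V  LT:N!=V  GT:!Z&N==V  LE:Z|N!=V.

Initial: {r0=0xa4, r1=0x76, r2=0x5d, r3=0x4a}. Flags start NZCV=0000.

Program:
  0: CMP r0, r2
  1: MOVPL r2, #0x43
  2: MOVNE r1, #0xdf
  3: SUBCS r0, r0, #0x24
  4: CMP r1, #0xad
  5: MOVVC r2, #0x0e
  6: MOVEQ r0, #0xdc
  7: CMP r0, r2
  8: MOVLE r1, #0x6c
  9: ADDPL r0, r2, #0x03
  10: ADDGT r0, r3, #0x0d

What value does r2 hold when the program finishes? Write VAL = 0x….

0: ✓ CMP  NZCV=0011
1: ✓ MOVPL  r2←0x43
2: ✓ MOVNE  r1←0xdf
3: ✓ SUBCS  r0←0x80
4: ✓ CMP  NZCV=0010
5: ✓ MOVVC  r2←0x0e
6: · MOVEQ
7: ✓ CMP  NZCV=0011
8: ✓ MOVLE  r1←0x6c
9: ✓ ADDPL  r0←0x11
10: · ADDGT

VAL = 0x0e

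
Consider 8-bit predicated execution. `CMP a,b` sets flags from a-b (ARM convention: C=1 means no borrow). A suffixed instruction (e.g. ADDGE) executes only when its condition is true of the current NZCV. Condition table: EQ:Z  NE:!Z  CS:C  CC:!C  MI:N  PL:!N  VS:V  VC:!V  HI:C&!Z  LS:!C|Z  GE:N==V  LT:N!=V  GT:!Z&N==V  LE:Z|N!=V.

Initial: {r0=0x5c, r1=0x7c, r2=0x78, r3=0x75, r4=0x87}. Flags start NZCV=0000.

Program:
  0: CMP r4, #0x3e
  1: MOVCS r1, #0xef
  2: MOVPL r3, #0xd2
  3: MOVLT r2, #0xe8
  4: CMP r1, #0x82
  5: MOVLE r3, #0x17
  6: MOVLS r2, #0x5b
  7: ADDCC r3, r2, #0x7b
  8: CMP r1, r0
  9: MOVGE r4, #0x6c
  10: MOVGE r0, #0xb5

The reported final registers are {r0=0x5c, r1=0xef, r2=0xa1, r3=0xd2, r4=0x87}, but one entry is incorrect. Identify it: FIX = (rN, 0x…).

FIX = (r2, 0xe8)

0: ✓ CMP  NZCV=0011
1: ✓ MOVCS  r1←0xef
2: ✓ MOVPL  r3←0xd2
3: ✓ MOVLT  r2←0xe8
4: ✓ CMP  NZCV=0010
5: · MOVLE
6: · MOVLS
7: · ADDCC
8: ✓ CMP  NZCV=1010
9: · MOVGE
10: · MOVGE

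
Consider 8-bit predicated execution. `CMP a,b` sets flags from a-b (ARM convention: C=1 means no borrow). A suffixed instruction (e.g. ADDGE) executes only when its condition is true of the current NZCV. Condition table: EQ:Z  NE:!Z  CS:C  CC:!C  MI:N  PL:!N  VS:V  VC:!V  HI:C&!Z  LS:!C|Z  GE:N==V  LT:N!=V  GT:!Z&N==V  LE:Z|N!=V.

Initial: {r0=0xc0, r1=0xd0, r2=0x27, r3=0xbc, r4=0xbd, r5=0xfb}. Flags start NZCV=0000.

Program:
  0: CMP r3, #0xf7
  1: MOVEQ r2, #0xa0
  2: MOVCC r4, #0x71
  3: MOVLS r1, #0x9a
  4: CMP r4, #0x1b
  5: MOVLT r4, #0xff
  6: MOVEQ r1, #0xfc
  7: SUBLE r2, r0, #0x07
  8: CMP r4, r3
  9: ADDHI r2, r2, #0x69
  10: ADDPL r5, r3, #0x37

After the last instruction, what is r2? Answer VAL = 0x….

[0] flags=1000 → (cmp)
[1] flags=1000 EQ?F → skip
[2] flags=1000 CC?T → r4=0x71
[3] flags=1000 LS?T → r1=0x9a
[4] flags=0010 → (cmp)
[5] flags=0010 LT?F → skip
[6] flags=0010 EQ?F → skip
[7] flags=0010 LE?F → skip
[8] flags=1001 → (cmp)
[9] flags=1001 HI?F → skip
[10] flags=1001 PL?F → skip

VAL = 0x27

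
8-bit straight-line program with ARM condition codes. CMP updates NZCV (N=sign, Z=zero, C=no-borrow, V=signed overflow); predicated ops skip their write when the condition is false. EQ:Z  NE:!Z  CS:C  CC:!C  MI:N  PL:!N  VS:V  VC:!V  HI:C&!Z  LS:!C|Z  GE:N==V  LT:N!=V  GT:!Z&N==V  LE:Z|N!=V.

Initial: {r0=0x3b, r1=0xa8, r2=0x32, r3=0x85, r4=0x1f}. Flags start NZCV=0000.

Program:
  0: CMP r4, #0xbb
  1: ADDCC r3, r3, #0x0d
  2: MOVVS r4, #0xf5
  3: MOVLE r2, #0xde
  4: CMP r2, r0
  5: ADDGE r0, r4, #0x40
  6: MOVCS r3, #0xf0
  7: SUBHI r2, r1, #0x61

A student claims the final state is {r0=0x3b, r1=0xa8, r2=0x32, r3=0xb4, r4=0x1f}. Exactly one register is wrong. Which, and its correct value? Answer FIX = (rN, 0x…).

FIX = (r3, 0x92)

[0] flags=0000 → (cmp)
[1] flags=0000 CC?T → r3=0x92
[2] flags=0000 VS?F → skip
[3] flags=0000 LE?F → skip
[4] flags=1000 → (cmp)
[5] flags=1000 GE?F → skip
[6] flags=1000 CS?F → skip
[7] flags=1000 HI?F → skip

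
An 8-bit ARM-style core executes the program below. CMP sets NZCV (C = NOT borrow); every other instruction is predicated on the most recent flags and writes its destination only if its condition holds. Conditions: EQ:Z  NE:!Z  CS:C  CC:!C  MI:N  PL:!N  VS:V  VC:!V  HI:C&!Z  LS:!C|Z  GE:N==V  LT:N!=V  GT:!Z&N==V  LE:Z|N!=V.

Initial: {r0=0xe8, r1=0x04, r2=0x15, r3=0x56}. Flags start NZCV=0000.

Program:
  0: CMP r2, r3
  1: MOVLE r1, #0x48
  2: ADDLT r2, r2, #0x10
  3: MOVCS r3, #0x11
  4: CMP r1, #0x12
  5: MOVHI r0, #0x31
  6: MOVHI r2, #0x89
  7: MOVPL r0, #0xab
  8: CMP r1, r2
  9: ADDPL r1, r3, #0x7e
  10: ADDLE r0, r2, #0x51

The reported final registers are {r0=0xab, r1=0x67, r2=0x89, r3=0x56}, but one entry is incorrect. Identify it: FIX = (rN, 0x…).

[0] flags=1000 → (cmp)
[1] flags=1000 LE?T → r1=0x48
[2] flags=1000 LT?T → r2=0x25
[3] flags=1000 CS?F → skip
[4] flags=0010 → (cmp)
[5] flags=0010 HI?T → r0=0x31
[6] flags=0010 HI?T → r2=0x89
[7] flags=0010 PL?T → r0=0xab
[8] flags=1001 → (cmp)
[9] flags=1001 PL?F → skip
[10] flags=1001 LE?F → skip

FIX = (r1, 0x48)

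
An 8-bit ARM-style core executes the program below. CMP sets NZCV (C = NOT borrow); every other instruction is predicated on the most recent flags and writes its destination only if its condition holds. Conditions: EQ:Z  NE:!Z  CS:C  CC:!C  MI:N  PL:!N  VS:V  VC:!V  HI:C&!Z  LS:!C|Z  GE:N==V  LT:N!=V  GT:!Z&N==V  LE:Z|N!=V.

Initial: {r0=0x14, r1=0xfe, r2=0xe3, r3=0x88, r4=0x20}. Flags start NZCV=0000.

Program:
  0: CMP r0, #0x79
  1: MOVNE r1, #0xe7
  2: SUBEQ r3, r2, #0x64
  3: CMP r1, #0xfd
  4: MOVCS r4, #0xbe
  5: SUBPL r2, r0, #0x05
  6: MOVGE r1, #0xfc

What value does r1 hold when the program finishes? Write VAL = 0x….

VAL = 0xe7

0: ✓ CMP  NZCV=1000
1: ✓ MOVNE  r1←0xe7
2: · SUBEQ
3: ✓ CMP  NZCV=1000
4: · MOVCS
5: · SUBPL
6: · MOVGE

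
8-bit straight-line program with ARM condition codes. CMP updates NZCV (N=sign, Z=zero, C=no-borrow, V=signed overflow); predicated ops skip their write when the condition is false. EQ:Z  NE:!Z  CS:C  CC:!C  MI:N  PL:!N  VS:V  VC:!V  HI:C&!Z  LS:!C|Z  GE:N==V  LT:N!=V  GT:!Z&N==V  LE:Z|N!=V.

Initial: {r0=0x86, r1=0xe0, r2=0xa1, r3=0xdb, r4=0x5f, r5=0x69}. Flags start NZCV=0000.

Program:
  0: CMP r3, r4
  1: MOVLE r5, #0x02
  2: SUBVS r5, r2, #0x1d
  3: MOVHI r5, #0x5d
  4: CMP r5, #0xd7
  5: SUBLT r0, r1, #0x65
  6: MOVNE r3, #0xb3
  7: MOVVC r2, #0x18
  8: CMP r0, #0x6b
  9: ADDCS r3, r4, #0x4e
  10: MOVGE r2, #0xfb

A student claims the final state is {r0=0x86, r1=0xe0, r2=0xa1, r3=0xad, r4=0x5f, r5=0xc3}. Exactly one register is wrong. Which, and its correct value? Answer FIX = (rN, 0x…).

[0] flags=0011 → (cmp)
[1] flags=0011 LE?T → r5=0x02
[2] flags=0011 VS?T → r5=0x84
[3] flags=0011 HI?T → r5=0x5d
[4] flags=1001 → (cmp)
[5] flags=1001 LT?F → skip
[6] flags=1001 NE?T → r3=0xb3
[7] flags=1001 VC?F → skip
[8] flags=0011 → (cmp)
[9] flags=0011 CS?T → r3=0xad
[10] flags=0011 GE?F → skip

FIX = (r5, 0x5d)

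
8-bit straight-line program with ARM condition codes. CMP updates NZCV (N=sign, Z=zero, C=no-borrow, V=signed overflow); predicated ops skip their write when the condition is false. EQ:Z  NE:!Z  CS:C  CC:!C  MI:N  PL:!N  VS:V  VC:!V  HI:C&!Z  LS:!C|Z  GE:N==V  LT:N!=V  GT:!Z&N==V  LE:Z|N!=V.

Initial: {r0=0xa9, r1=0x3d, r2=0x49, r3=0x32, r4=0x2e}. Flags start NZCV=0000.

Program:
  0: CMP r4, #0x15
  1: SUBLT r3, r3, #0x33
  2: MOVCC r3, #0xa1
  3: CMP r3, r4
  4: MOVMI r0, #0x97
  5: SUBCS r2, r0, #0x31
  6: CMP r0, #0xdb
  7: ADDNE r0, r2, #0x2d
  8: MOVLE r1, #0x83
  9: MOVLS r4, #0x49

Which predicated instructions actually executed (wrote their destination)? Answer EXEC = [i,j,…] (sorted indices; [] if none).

EXEC = [5,7,8,9]

0: ✓ CMP  NZCV=0010
1: · SUBLT
2: · MOVCC
3: ✓ CMP  NZCV=0010
4: · MOVMI
5: ✓ SUBCS  r2←0x78
6: ✓ CMP  NZCV=1000
7: ✓ ADDNE  r0←0xa5
8: ✓ MOVLE  r1←0x83
9: ✓ MOVLS  r4←0x49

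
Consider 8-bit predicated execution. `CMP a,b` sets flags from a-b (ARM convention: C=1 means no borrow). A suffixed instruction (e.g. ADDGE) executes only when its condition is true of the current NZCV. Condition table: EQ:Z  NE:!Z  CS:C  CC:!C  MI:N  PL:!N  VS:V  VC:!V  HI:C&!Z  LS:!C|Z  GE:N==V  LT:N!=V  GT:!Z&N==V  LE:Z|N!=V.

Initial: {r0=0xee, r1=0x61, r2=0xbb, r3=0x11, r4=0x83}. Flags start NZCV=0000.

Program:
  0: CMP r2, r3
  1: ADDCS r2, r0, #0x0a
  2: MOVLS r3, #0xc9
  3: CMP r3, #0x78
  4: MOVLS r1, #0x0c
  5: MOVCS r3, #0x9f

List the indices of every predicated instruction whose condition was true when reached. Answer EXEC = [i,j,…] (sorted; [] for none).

0: ✓ CMP  NZCV=1010
1: ✓ ADDCS  r2←0xf8
2: · MOVLS
3: ✓ CMP  NZCV=1000
4: ✓ MOVLS  r1←0x0c
5: · MOVCS

EXEC = [1,4]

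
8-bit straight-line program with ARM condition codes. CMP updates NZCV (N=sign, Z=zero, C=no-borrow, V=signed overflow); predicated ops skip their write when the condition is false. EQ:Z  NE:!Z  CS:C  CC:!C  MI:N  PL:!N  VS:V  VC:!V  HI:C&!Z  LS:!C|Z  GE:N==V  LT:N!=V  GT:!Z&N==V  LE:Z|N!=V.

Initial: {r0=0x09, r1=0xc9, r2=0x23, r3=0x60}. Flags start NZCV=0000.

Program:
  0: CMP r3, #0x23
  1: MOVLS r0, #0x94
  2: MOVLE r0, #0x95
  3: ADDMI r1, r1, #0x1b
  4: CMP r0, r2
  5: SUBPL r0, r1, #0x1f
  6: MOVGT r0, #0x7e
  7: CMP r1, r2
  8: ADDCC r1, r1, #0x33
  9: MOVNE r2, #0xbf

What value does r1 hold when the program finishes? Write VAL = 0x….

[0] flags=0010 → (cmp)
[1] flags=0010 LS?F → skip
[2] flags=0010 LE?F → skip
[3] flags=0010 MI?F → skip
[4] flags=1000 → (cmp)
[5] flags=1000 PL?F → skip
[6] flags=1000 GT?F → skip
[7] flags=1010 → (cmp)
[8] flags=1010 CC?F → skip
[9] flags=1010 NE?T → r2=0xbf

VAL = 0xc9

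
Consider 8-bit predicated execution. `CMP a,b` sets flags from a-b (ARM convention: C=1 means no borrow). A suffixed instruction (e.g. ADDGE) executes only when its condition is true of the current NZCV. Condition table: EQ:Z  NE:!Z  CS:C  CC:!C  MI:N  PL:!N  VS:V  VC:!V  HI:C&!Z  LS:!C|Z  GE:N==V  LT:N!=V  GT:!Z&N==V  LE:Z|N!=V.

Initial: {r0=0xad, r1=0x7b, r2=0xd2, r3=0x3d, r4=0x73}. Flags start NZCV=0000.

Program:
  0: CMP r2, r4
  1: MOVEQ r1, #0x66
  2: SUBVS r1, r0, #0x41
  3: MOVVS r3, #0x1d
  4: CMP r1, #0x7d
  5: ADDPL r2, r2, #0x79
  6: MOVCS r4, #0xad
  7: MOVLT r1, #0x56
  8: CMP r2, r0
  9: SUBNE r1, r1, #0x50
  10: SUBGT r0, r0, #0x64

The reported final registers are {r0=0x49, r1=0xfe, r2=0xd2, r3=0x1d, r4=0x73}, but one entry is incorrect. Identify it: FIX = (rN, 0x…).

FIX = (r1, 0x06)

[0] flags=0011 → (cmp)
[1] flags=0011 EQ?F → skip
[2] flags=0011 VS?T → r1=0x6c
[3] flags=0011 VS?T → r3=0x1d
[4] flags=1000 → (cmp)
[5] flags=1000 PL?F → skip
[6] flags=1000 CS?F → skip
[7] flags=1000 LT?T → r1=0x56
[8] flags=0010 → (cmp)
[9] flags=0010 NE?T → r1=0x06
[10] flags=0010 GT?T → r0=0x49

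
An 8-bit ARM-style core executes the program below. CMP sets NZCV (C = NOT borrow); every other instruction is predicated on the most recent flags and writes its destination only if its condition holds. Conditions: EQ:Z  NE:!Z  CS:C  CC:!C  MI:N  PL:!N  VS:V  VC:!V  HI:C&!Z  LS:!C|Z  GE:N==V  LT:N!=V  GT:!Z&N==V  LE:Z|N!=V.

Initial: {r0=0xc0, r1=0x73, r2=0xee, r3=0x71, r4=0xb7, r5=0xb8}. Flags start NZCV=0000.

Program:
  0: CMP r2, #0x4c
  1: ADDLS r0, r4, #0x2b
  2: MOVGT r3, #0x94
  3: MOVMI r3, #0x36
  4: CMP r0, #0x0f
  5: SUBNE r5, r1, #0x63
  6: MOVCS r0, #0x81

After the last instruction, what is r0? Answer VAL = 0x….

[0] flags=1010 → (cmp)
[1] flags=1010 LS?F → skip
[2] flags=1010 GT?F → skip
[3] flags=1010 MI?T → r3=0x36
[4] flags=1010 → (cmp)
[5] flags=1010 NE?T → r5=0x10
[6] flags=1010 CS?T → r0=0x81

VAL = 0x81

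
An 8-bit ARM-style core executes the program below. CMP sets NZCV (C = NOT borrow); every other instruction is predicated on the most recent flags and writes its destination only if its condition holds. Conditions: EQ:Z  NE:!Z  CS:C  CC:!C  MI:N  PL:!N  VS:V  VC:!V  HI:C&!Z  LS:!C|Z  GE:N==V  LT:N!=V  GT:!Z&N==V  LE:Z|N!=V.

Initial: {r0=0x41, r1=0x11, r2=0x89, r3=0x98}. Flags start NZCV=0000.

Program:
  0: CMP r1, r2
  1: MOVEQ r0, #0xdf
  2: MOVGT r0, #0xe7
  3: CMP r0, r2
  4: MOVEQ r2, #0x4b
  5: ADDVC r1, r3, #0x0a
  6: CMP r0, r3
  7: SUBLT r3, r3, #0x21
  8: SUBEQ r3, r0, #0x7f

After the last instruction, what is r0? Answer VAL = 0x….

[0] flags=1001 → (cmp)
[1] flags=1001 EQ?F → skip
[2] flags=1001 GT?T → r0=0xe7
[3] flags=0010 → (cmp)
[4] flags=0010 EQ?F → skip
[5] flags=0010 VC?T → r1=0xa2
[6] flags=0010 → (cmp)
[7] flags=0010 LT?F → skip
[8] flags=0010 EQ?F → skip

VAL = 0xe7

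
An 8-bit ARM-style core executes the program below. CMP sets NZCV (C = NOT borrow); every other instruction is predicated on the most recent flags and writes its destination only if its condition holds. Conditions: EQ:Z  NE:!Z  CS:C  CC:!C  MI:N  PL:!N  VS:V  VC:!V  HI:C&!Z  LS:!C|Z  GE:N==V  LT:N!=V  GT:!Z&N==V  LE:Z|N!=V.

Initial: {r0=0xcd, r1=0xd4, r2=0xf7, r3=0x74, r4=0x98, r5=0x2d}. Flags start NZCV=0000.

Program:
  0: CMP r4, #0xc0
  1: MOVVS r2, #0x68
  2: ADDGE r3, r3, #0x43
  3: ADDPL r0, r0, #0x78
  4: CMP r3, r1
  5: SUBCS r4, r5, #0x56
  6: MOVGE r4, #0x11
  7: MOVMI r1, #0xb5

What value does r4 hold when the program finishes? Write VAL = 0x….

0: ✓ CMP  NZCV=1000
1: · MOVVS
2: · ADDGE
3: · ADDPL
4: ✓ CMP  NZCV=1001
5: · SUBCS
6: ✓ MOVGE  r4←0x11
7: ✓ MOVMI  r1←0xb5

VAL = 0x11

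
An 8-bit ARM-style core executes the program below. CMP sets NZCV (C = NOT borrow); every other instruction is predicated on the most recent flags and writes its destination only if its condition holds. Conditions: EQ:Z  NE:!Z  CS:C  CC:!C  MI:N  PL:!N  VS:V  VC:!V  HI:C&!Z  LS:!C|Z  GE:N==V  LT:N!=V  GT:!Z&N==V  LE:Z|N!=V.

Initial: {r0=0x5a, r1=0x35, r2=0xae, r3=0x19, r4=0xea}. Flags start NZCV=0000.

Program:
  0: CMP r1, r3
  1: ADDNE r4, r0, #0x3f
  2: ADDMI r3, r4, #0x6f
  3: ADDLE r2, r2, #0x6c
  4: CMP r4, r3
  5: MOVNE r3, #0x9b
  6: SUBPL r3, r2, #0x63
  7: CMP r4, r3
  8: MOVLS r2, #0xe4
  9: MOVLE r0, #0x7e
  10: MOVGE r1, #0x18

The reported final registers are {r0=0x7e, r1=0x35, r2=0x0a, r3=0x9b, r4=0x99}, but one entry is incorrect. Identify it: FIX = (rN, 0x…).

FIX = (r2, 0xe4)

0: ✓ CMP  NZCV=0010
1: ✓ ADDNE  r4←0x99
2: · ADDMI
3: · ADDLE
4: ✓ CMP  NZCV=1010
5: ✓ MOVNE  r3←0x9b
6: · SUBPL
7: ✓ CMP  NZCV=1000
8: ✓ MOVLS  r2←0xe4
9: ✓ MOVLE  r0←0x7e
10: · MOVGE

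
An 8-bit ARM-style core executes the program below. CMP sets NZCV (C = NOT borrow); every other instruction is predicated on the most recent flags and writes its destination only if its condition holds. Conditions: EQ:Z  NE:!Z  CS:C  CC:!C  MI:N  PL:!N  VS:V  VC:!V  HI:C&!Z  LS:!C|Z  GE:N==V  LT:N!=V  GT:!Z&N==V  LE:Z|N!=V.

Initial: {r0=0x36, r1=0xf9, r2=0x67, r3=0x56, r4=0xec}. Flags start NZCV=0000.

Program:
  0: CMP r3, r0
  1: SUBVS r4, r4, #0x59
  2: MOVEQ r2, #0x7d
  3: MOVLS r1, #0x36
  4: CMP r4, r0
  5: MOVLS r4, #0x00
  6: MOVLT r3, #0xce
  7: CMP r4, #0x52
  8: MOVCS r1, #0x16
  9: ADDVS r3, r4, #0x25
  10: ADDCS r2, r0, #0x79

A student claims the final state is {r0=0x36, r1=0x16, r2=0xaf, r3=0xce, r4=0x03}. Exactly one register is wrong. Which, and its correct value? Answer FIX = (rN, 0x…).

[0] flags=0010 → (cmp)
[1] flags=0010 VS?F → skip
[2] flags=0010 EQ?F → skip
[3] flags=0010 LS?F → skip
[4] flags=1010 → (cmp)
[5] flags=1010 LS?F → skip
[6] flags=1010 LT?T → r3=0xce
[7] flags=1010 → (cmp)
[8] flags=1010 CS?T → r1=0x16
[9] flags=1010 VS?F → skip
[10] flags=1010 CS?T → r2=0xaf

FIX = (r4, 0xec)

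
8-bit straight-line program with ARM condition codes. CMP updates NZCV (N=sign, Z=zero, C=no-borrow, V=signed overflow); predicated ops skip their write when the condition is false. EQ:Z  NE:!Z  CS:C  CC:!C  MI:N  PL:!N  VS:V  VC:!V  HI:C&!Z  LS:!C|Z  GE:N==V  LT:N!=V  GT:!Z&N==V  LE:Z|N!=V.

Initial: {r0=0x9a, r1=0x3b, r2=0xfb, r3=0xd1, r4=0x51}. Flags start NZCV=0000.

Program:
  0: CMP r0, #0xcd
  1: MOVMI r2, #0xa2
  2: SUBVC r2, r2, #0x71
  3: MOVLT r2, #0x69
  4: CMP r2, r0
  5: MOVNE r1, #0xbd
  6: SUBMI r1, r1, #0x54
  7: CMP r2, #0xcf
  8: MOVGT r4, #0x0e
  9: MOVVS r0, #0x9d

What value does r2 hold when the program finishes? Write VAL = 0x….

VAL = 0x69

[0] flags=1000 → (cmp)
[1] flags=1000 MI?T → r2=0xa2
[2] flags=1000 VC?T → r2=0x31
[3] flags=1000 LT?T → r2=0x69
[4] flags=1001 → (cmp)
[5] flags=1001 NE?T → r1=0xbd
[6] flags=1001 MI?T → r1=0x69
[7] flags=1001 → (cmp)
[8] flags=1001 GT?T → r4=0x0e
[9] flags=1001 VS?T → r0=0x9d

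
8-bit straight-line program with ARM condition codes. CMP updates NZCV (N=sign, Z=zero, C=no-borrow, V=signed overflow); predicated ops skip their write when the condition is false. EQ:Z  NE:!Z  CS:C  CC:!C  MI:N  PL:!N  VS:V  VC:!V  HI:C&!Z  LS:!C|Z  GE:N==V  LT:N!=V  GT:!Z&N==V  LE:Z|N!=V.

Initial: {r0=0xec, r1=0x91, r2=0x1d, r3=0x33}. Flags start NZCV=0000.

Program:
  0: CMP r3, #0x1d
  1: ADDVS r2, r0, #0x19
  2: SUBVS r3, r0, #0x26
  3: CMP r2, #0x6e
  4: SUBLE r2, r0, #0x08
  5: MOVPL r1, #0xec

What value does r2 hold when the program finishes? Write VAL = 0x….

[0] flags=0010 → (cmp)
[1] flags=0010 VS?F → skip
[2] flags=0010 VS?F → skip
[3] flags=1000 → (cmp)
[4] flags=1000 LE?T → r2=0xe4
[5] flags=1000 PL?F → skip

VAL = 0xe4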